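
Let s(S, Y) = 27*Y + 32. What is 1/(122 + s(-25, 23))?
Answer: 1/775 ≈ 0.0012903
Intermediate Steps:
s(S, Y) = 32 + 27*Y
1/(122 + s(-25, 23)) = 1/(122 + (32 + 27*23)) = 1/(122 + (32 + 621)) = 1/(122 + 653) = 1/775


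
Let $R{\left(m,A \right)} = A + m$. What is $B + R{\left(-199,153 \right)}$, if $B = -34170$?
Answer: $-34216$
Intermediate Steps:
$B + R{\left(-199,153 \right)} = -34170 + \left(153 - 199\right) = -34170 - 46 = -34216$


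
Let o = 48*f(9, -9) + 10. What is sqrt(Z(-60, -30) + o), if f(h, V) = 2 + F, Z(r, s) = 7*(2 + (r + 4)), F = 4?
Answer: 4*I*sqrt(5) ≈ 8.9443*I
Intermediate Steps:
Z(r, s) = 42 + 7*r (Z(r, s) = 7*(2 + (4 + r)) = 7*(6 + r) = 42 + 7*r)
f(h, V) = 6 (f(h, V) = 2 + 4 = 6)
o = 298 (o = 48*6 + 10 = 288 + 10 = 298)
sqrt(Z(-60, -30) + o) = sqrt((42 + 7*(-60)) + 298) = sqrt((42 - 420) + 298) = sqrt(-378 + 298) = sqrt(-80) = 4*I*sqrt(5)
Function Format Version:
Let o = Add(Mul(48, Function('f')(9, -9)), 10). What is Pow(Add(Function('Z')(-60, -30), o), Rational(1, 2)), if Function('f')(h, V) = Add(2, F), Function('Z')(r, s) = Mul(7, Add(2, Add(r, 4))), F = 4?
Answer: Mul(4, I, Pow(5, Rational(1, 2))) ≈ Mul(8.9443, I)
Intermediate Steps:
Function('Z')(r, s) = Add(42, Mul(7, r)) (Function('Z')(r, s) = Mul(7, Add(2, Add(4, r))) = Mul(7, Add(6, r)) = Add(42, Mul(7, r)))
Function('f')(h, V) = 6 (Function('f')(h, V) = Add(2, 4) = 6)
o = 298 (o = Add(Mul(48, 6), 10) = Add(288, 10) = 298)
Pow(Add(Function('Z')(-60, -30), o), Rational(1, 2)) = Pow(Add(Add(42, Mul(7, -60)), 298), Rational(1, 2)) = Pow(Add(Add(42, -420), 298), Rational(1, 2)) = Pow(Add(-378, 298), Rational(1, 2)) = Pow(-80, Rational(1, 2)) = Mul(4, I, Pow(5, Rational(1, 2)))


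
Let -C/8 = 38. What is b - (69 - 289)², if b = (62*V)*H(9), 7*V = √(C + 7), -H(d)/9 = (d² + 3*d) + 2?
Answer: -48400 - 184140*I*√33/7 ≈ -48400.0 - 1.5111e+5*I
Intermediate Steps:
C = -304 (C = -8*38 = -304)
H(d) = -18 - 27*d - 9*d² (H(d) = -9*((d² + 3*d) + 2) = -9*(2 + d² + 3*d) = -18 - 27*d - 9*d²)
V = 3*I*√33/7 (V = √(-304 + 7)/7 = √(-297)/7 = (3*I*√33)/7 = 3*I*√33/7 ≈ 2.462*I)
b = -184140*I*√33/7 (b = (62*(3*I*√33/7))*(-18 - 27*9 - 9*9²) = (186*I*√33/7)*(-18 - 243 - 9*81) = (186*I*√33/7)*(-18 - 243 - 729) = (186*I*√33/7)*(-990) = -184140*I*√33/7 ≈ -1.5111e+5*I)
b - (69 - 289)² = -184140*I*√33/7 - (69 - 289)² = -184140*I*√33/7 - 1*(-220)² = -184140*I*√33/7 - 1*48400 = -184140*I*√33/7 - 48400 = -48400 - 184140*I*√33/7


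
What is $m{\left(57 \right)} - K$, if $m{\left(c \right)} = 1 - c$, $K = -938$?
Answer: $882$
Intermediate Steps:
$m{\left(57 \right)} - K = \left(1 - 57\right) - -938 = \left(1 - 57\right) + 938 = -56 + 938 = 882$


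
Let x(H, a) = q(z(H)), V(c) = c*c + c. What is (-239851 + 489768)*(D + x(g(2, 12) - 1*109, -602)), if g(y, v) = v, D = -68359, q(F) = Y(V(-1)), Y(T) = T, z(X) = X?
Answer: -17084076203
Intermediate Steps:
V(c) = c + c**2 (V(c) = c**2 + c = c + c**2)
q(F) = 0 (q(F) = -(1 - 1) = -1*0 = 0)
x(H, a) = 0
(-239851 + 489768)*(D + x(g(2, 12) - 1*109, -602)) = (-239851 + 489768)*(-68359 + 0) = 249917*(-68359) = -17084076203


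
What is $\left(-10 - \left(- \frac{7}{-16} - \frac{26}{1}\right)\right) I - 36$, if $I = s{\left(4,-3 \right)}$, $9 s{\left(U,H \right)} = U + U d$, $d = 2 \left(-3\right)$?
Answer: $- \frac{847}{12} \approx -70.583$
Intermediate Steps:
$d = -6$
$s{\left(U,H \right)} = - \frac{5 U}{9}$ ($s{\left(U,H \right)} = \frac{U + U \left(-6\right)}{9} = \frac{U - 6 U}{9} = \frac{\left(-5\right) U}{9} = - \frac{5 U}{9}$)
$I = - \frac{20}{9}$ ($I = \left(- \frac{5}{9}\right) 4 = - \frac{20}{9} \approx -2.2222$)
$\left(-10 - \left(- \frac{7}{-16} - \frac{26}{1}\right)\right) I - 36 = \left(-10 - \left(- \frac{7}{-16} - \frac{26}{1}\right)\right) \left(- \frac{20}{9}\right) - 36 = \left(-10 - \left(\left(-7\right) \left(- \frac{1}{16}\right) - 26\right)\right) \left(- \frac{20}{9}\right) - 36 = \left(-10 - \left(\frac{7}{16} - 26\right)\right) \left(- \frac{20}{9}\right) - 36 = \left(-10 - - \frac{409}{16}\right) \left(- \frac{20}{9}\right) - 36 = \left(-10 + \frac{409}{16}\right) \left(- \frac{20}{9}\right) - 36 = \frac{249}{16} \left(- \frac{20}{9}\right) - 36 = - \frac{415}{12} - 36 = - \frac{847}{12}$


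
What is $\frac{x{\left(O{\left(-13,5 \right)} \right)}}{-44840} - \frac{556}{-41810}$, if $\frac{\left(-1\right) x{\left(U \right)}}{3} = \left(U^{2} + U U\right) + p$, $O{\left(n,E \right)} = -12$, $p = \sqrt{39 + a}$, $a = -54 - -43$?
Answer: $\frac{763186}{23434505} + \frac{3 \sqrt{7}}{22420} \approx 0.032921$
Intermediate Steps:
$a = -11$ ($a = -54 + 43 = -11$)
$p = 2 \sqrt{7}$ ($p = \sqrt{39 - 11} = \sqrt{28} = 2 \sqrt{7} \approx 5.2915$)
$x{\left(U \right)} = - 6 \sqrt{7} - 6 U^{2}$ ($x{\left(U \right)} = - 3 \left(\left(U^{2} + U U\right) + 2 \sqrt{7}\right) = - 3 \left(\left(U^{2} + U^{2}\right) + 2 \sqrt{7}\right) = - 3 \left(2 U^{2} + 2 \sqrt{7}\right) = - 3 \left(2 \sqrt{7} + 2 U^{2}\right) = - 6 \sqrt{7} - 6 U^{2}$)
$\frac{x{\left(O{\left(-13,5 \right)} \right)}}{-44840} - \frac{556}{-41810} = \frac{- 6 \sqrt{7} - 6 \left(-12\right)^{2}}{-44840} - \frac{556}{-41810} = \left(- 6 \sqrt{7} - 864\right) \left(- \frac{1}{44840}\right) - - \frac{278}{20905} = \left(- 6 \sqrt{7} - 864\right) \left(- \frac{1}{44840}\right) + \frac{278}{20905} = \left(-864 - 6 \sqrt{7}\right) \left(- \frac{1}{44840}\right) + \frac{278}{20905} = \left(\frac{108}{5605} + \frac{3 \sqrt{7}}{22420}\right) + \frac{278}{20905} = \frac{763186}{23434505} + \frac{3 \sqrt{7}}{22420}$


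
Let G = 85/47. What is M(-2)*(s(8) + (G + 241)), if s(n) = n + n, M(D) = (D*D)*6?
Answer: 291936/47 ≈ 6211.4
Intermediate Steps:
G = 85/47 (G = 85*(1/47) = 85/47 ≈ 1.8085)
M(D) = 6*D² (M(D) = D²*6 = 6*D²)
s(n) = 2*n
M(-2)*(s(8) + (G + 241)) = (6*(-2)²)*(2*8 + (85/47 + 241)) = (6*4)*(16 + 11412/47) = 24*(12164/47) = 291936/47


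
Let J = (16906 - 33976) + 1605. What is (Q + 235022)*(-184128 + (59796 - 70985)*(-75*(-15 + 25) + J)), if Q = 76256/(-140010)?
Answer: 993991260369939958/23335 ≈ 4.2597e+13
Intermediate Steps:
Q = -38128/70005 (Q = 76256*(-1/140010) = -38128/70005 ≈ -0.54465)
J = -15465 (J = -17070 + 1605 = -15465)
(Q + 235022)*(-184128 + (59796 - 70985)*(-75*(-15 + 25) + J)) = (-38128/70005 + 235022)*(-184128 + (59796 - 70985)*(-75*(-15 + 25) - 15465)) = 16452676982*(-184128 - 11189*(-75*10 - 15465))/70005 = 16452676982*(-184128 - 11189*(-750 - 15465))/70005 = 16452676982*(-184128 - 11189*(-16215))/70005 = 16452676982*(-184128 + 181429635)/70005 = (16452676982/70005)*181245507 = 993991260369939958/23335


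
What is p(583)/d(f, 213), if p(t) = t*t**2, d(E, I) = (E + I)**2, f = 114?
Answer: 198155287/106929 ≈ 1853.1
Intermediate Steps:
p(t) = t**3
p(583)/d(f, 213) = 583**3/((114 + 213)**2) = 198155287/(327**2) = 198155287/106929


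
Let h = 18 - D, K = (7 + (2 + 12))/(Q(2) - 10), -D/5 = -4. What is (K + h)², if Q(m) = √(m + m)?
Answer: 1369/64 ≈ 21.391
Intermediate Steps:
D = 20 (D = -5*(-4) = 20)
Q(m) = √2*√m (Q(m) = √(2*m) = √2*√m)
K = -21/8 (K = (7 + (2 + 12))/(√2*√2 - 10) = (7 + 14)/(2 - 10) = 21/(-8) = 21*(-⅛) = -21/8 ≈ -2.6250)
h = -2 (h = 18 - 1*20 = 18 - 20 = -2)
(K + h)² = (-21/8 - 2)² = (-37/8)² = 1369/64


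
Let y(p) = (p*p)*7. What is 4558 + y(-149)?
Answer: 159965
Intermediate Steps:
y(p) = 7*p**2 (y(p) = p**2*7 = 7*p**2)
4558 + y(-149) = 4558 + 7*(-149)**2 = 4558 + 7*22201 = 4558 + 155407 = 159965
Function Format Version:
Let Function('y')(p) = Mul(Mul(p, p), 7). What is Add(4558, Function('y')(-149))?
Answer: 159965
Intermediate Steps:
Function('y')(p) = Mul(7, Pow(p, 2)) (Function('y')(p) = Mul(Pow(p, 2), 7) = Mul(7, Pow(p, 2)))
Add(4558, Function('y')(-149)) = Add(4558, Mul(7, Pow(-149, 2))) = Add(4558, Mul(7, 22201)) = Add(4558, 155407) = 159965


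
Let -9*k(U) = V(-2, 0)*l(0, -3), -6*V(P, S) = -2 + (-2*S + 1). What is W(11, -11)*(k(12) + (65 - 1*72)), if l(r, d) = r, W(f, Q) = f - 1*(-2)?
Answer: -91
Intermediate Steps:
W(f, Q) = 2 + f (W(f, Q) = f + 2 = 2 + f)
V(P, S) = ⅙ + S/3 (V(P, S) = -(-2 + (-2*S + 1))/6 = -(-2 + (1 - 2*S))/6 = -(-1 - 2*S)/6 = ⅙ + S/3)
k(U) = 0 (k(U) = -(⅙ + (⅓)*0)*0/9 = -(⅙ + 0)*0/9 = -0/54 = -⅑*0 = 0)
W(11, -11)*(k(12) + (65 - 1*72)) = (2 + 11)*(0 + (65 - 1*72)) = 13*(0 + (65 - 72)) = 13*(0 - 7) = 13*(-7) = -91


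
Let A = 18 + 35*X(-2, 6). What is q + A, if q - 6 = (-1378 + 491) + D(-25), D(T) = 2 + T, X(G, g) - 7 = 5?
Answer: -466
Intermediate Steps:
X(G, g) = 12 (X(G, g) = 7 + 5 = 12)
A = 438 (A = 18 + 35*12 = 18 + 420 = 438)
q = -904 (q = 6 + ((-1378 + 491) + (2 - 25)) = 6 + (-887 - 23) = 6 - 910 = -904)
q + A = -904 + 438 = -466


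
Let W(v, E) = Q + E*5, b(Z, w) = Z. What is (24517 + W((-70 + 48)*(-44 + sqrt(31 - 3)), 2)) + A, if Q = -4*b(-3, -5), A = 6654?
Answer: 31193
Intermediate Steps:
Q = 12 (Q = -4*(-3) = 12)
W(v, E) = 12 + 5*E (W(v, E) = 12 + E*5 = 12 + 5*E)
(24517 + W((-70 + 48)*(-44 + sqrt(31 - 3)), 2)) + A = (24517 + (12 + 5*2)) + 6654 = (24517 + (12 + 10)) + 6654 = (24517 + 22) + 6654 = 24539 + 6654 = 31193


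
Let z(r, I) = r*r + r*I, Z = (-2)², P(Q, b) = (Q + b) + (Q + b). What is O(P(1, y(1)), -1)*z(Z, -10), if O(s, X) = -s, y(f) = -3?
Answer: -96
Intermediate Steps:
P(Q, b) = 2*Q + 2*b
Z = 4
z(r, I) = r² + I*r
O(P(1, y(1)), -1)*z(Z, -10) = (-(2*1 + 2*(-3)))*(4*(-10 + 4)) = (-(2 - 6))*(4*(-6)) = -1*(-4)*(-24) = 4*(-24) = -96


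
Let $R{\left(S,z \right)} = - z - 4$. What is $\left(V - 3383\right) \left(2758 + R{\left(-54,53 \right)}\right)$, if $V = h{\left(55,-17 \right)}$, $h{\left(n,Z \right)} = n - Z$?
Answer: $-8943011$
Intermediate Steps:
$R{\left(S,z \right)} = -4 - z$
$V = 72$ ($V = 55 - -17 = 55 + 17 = 72$)
$\left(V - 3383\right) \left(2758 + R{\left(-54,53 \right)}\right) = \left(72 - 3383\right) \left(2758 - 57\right) = - 3311 \left(2758 - 57\right) = \left(-3311\right) 2701 = -8943011$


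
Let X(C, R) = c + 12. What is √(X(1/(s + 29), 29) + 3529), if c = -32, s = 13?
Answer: 11*√29 ≈ 59.237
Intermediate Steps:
X(C, R) = -20 (X(C, R) = -32 + 12 = -20)
√(X(1/(s + 29), 29) + 3529) = √(-20 + 3529) = √3509 = 11*√29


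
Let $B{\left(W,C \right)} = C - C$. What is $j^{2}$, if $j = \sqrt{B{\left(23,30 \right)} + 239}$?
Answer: $239$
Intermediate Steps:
$B{\left(W,C \right)} = 0$
$j = \sqrt{239}$ ($j = \sqrt{0 + 239} = \sqrt{239} \approx 15.46$)
$j^{2} = \left(\sqrt{239}\right)^{2} = 239$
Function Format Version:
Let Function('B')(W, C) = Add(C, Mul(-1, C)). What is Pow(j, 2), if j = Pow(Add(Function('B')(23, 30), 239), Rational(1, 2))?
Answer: 239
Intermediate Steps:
Function('B')(W, C) = 0
j = Pow(239, Rational(1, 2)) (j = Pow(Add(0, 239), Rational(1, 2)) = Pow(239, Rational(1, 2)) ≈ 15.460)
Pow(j, 2) = Pow(Pow(239, Rational(1, 2)), 2) = 239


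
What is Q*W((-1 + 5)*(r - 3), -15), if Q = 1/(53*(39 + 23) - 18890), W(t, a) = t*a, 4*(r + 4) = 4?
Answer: -90/3901 ≈ -0.023071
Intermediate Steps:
r = -3 (r = -4 + (1/4)*4 = -4 + 1 = -3)
W(t, a) = a*t
Q = -1/15604 (Q = 1/(53*62 - 18890) = 1/(3286 - 18890) = 1/(-15604) = -1/15604 ≈ -6.4086e-5)
Q*W((-1 + 5)*(r - 3), -15) = -(-15)*(-1 + 5)*(-3 - 3)/15604 = -(-15)*4*(-6)/15604 = -(-15)*(-24)/15604 = -1/15604*360 = -90/3901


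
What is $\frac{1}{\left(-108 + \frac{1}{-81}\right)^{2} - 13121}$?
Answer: $- \frac{6561}{9541880} \approx -0.0006876$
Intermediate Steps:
$\frac{1}{\left(-108 + \frac{1}{-81}\right)^{2} - 13121} = \frac{1}{\left(-108 - \frac{1}{81}\right)^{2} - 13121} = \frac{1}{\left(- \frac{8749}{81}\right)^{2} - 13121} = \frac{1}{\frac{76545001}{6561} - 13121} = \frac{1}{- \frac{9541880}{6561}} = - \frac{6561}{9541880}$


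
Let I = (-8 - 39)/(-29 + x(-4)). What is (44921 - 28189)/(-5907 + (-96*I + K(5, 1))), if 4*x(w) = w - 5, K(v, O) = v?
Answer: -1045750/377899 ≈ -2.7673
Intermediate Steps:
x(w) = -5/4 + w/4 (x(w) = (w - 5)/4 = (-5 + w)/4 = -5/4 + w/4)
I = 188/125 (I = (-8 - 39)/(-29 + (-5/4 + (¼)*(-4))) = -47/(-29 + (-5/4 - 1)) = -47/(-29 - 9/4) = -47/(-125/4) = -47*(-4/125) = 188/125 ≈ 1.5040)
(44921 - 28189)/(-5907 + (-96*I + K(5, 1))) = (44921 - 28189)/(-5907 + (-96*188/125 + 5)) = 16732/(-5907 + (-18048/125 + 5)) = 16732/(-5907 - 17423/125) = 16732/(-755798/125) = 16732*(-125/755798) = -1045750/377899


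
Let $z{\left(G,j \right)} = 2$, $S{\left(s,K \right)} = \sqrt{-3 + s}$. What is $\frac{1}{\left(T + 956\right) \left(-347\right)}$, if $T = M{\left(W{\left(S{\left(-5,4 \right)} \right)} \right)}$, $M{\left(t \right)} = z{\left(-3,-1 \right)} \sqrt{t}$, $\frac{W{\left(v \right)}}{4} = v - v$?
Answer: $- \frac{1}{331732} \approx -3.0145 \cdot 10^{-6}$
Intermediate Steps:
$W{\left(v \right)} = 0$ ($W{\left(v \right)} = 4 \left(v - v\right) = 4 \cdot 0 = 0$)
$M{\left(t \right)} = 2 \sqrt{t}$
$T = 0$ ($T = 2 \sqrt{0} = 2 \cdot 0 = 0$)
$\frac{1}{\left(T + 956\right) \left(-347\right)} = \frac{1}{\left(0 + 956\right) \left(-347\right)} = \frac{1}{956} \left(- \frac{1}{347}\right) = - \frac{1}{331732}$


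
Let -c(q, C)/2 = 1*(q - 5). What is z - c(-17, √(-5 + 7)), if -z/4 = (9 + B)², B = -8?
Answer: -48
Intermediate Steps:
c(q, C) = 10 - 2*q (c(q, C) = -2*(q - 5) = -2*(-5 + q) = 10 - 2*q)
z = -4 (z = -4*(9 - 8)² = -4*1² = -4*1 = -4)
z - c(-17, √(-5 + 7)) = -4 - (10 - 2*(-17)) = -4 - (10 + 34) = -4 - 1*44 = -4 - 44 = -48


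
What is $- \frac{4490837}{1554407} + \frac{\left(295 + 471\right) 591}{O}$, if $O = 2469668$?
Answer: $- \frac{5193593528387}{1919434613438} \approx -2.7058$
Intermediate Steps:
$- \frac{4490837}{1554407} + \frac{\left(295 + 471\right) 591}{O} = - \frac{4490837}{1554407} + \frac{\left(295 + 471\right) 591}{2469668} = \left(-4490837\right) \frac{1}{1554407} + 766 \cdot 591 \cdot \frac{1}{2469668} = - \frac{4490837}{1554407} + 452706 \cdot \frac{1}{2469668} = - \frac{4490837}{1554407} + \frac{226353}{1234834} = - \frac{5193593528387}{1919434613438}$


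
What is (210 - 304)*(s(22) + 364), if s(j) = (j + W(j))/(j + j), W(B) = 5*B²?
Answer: -39433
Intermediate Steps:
s(j) = (j + 5*j²)/(2*j) (s(j) = (j + 5*j²)/(j + j) = (j + 5*j²)/((2*j)) = (j + 5*j²)*(1/(2*j)) = (j + 5*j²)/(2*j))
(210 - 304)*(s(22) + 364) = (210 - 304)*((½ + (5/2)*22) + 364) = -94*((½ + 55) + 364) = -94*(111/2 + 364) = -94*839/2 = -39433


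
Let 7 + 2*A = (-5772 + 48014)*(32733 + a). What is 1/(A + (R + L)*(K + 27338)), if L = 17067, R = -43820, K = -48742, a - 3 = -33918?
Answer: 2/1095312373 ≈ 1.8260e-9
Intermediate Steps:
a = -33915 (a = 3 - 33918 = -33915)
A = -49930051/2 (A = -7/2 + ((-5772 + 48014)*(32733 - 33915))/2 = -7/2 + (42242*(-1182))/2 = -7/2 + (½)*(-49930044) = -7/2 - 24965022 = -49930051/2 ≈ -2.4965e+7)
1/(A + (R + L)*(K + 27338)) = 1/(-49930051/2 + (-43820 + 17067)*(-48742 + 27338)) = 1/(-49930051/2 - 26753*(-21404)) = 1/(-49930051/2 + 572621212) = 1/(1095312373/2) = 2/1095312373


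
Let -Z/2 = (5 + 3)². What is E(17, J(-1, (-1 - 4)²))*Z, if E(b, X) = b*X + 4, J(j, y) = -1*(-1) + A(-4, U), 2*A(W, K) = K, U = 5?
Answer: -8128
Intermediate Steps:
A(W, K) = K/2
J(j, y) = 7/2 (J(j, y) = -1*(-1) + (½)*5 = 1 + 5/2 = 7/2)
Z = -128 (Z = -2*(5 + 3)² = -2*8² = -2*64 = -128)
E(b, X) = 4 + X*b (E(b, X) = X*b + 4 = 4 + X*b)
E(17, J(-1, (-1 - 4)²))*Z = (4 + (7/2)*17)*(-128) = (4 + 119/2)*(-128) = (127/2)*(-128) = -8128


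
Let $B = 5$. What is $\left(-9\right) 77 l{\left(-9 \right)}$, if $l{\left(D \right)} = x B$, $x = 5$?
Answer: $-17325$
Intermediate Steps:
$l{\left(D \right)} = 25$ ($l{\left(D \right)} = 5 \cdot 5 = 25$)
$\left(-9\right) 77 l{\left(-9 \right)} = \left(-9\right) 77 \cdot 25 = \left(-693\right) 25 = -17325$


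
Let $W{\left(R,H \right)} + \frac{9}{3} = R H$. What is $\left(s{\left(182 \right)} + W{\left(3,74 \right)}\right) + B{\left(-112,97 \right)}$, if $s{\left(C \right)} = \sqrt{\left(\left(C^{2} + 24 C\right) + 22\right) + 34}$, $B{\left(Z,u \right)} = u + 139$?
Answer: $455 + 6 \sqrt{1043} \approx 648.77$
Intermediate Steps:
$B{\left(Z,u \right)} = 139 + u$
$s{\left(C \right)} = \sqrt{56 + C^{2} + 24 C}$ ($s{\left(C \right)} = \sqrt{\left(22 + C^{2} + 24 C\right) + 34} = \sqrt{56 + C^{2} + 24 C}$)
$W{\left(R,H \right)} = -3 + H R$ ($W{\left(R,H \right)} = -3 + R H = -3 + H R$)
$\left(s{\left(182 \right)} + W{\left(3,74 \right)}\right) + B{\left(-112,97 \right)} = \left(\sqrt{56 + 182^{2} + 24 \cdot 182} + \left(-3 + 74 \cdot 3\right)\right) + \left(139 + 97\right) = \left(\sqrt{56 + 33124 + 4368} + \left(-3 + 222\right)\right) + 236 = \left(\sqrt{37548} + 219\right) + 236 = \left(6 \sqrt{1043} + 219\right) + 236 = \left(219 + 6 \sqrt{1043}\right) + 236 = 455 + 6 \sqrt{1043}$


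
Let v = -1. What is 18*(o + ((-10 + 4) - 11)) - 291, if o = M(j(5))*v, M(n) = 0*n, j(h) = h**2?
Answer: -597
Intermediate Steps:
M(n) = 0
o = 0 (o = 0*(-1) = 0)
18*(o + ((-10 + 4) - 11)) - 291 = 18*(0 + ((-10 + 4) - 11)) - 291 = 18*(0 + (-6 - 11)) - 291 = 18*(0 - 17) - 291 = 18*(-17) - 291 = -306 - 291 = -597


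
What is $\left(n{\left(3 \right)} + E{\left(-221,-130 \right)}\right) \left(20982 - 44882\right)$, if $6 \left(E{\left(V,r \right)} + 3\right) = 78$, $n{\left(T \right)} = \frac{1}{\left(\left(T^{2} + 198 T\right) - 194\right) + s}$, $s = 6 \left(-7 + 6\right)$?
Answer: $- \frac{96340900}{403} \approx -2.3906 \cdot 10^{5}$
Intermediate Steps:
$s = -6$ ($s = 6 \left(-1\right) = -6$)
$n{\left(T \right)} = \frac{1}{-200 + T^{2} + 198 T}$ ($n{\left(T \right)} = \frac{1}{\left(\left(T^{2} + 198 T\right) - 194\right) - 6} = \frac{1}{\left(-194 + T^{2} + 198 T\right) - 6} = \frac{1}{-200 + T^{2} + 198 T}$)
$E{\left(V,r \right)} = 10$ ($E{\left(V,r \right)} = -3 + \frac{1}{6} \cdot 78 = -3 + 13 = 10$)
$\left(n{\left(3 \right)} + E{\left(-221,-130 \right)}\right) \left(20982 - 44882\right) = \left(\frac{1}{-200 + 3^{2} + 198 \cdot 3} + 10\right) \left(20982 - 44882\right) = \left(\frac{1}{-200 + 9 + 594} + 10\right) \left(-23900\right) = \left(\frac{1}{403} + 10\right) \left(-23900\right) = \frac{4031}{403} \left(-23900\right) = - \frac{96340900}{403}$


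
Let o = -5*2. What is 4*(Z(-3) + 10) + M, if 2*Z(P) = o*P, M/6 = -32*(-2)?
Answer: 484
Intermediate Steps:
M = 384 (M = 6*(-32*(-2)) = 6*64 = 384)
o = -10
Z(P) = -5*P (Z(P) = (-10*P)/2 = -5*P)
4*(Z(-3) + 10) + M = 4*(-5*(-3) + 10) + 384 = 4*(15 + 10) + 384 = 4*25 + 384 = 100 + 384 = 484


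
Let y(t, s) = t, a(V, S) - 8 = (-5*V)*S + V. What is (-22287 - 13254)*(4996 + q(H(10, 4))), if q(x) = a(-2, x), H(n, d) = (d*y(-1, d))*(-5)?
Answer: -184884282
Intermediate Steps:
a(V, S) = 8 + V - 5*S*V (a(V, S) = 8 + ((-5*V)*S + V) = 8 + (-5*S*V + V) = 8 + (V - 5*S*V) = 8 + V - 5*S*V)
H(n, d) = 5*d (H(n, d) = (d*(-1))*(-5) = -d*(-5) = 5*d)
q(x) = 6 + 10*x (q(x) = 8 - 2 - 5*x*(-2) = 8 - 2 + 10*x = 6 + 10*x)
(-22287 - 13254)*(4996 + q(H(10, 4))) = (-22287 - 13254)*(4996 + (6 + 10*(5*4))) = -35541*(4996 + (6 + 10*20)) = -35541*(4996 + (6 + 200)) = -35541*(4996 + 206) = -35541*5202 = -184884282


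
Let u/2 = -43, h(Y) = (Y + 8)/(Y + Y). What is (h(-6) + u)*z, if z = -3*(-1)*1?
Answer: -517/2 ≈ -258.50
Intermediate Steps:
h(Y) = (8 + Y)/(2*Y) (h(Y) = (8 + Y)/((2*Y)) = (8 + Y)*(1/(2*Y)) = (8 + Y)/(2*Y))
z = 3 (z = 3*1 = 3)
u = -86 (u = 2*(-43) = -86)
(h(-6) + u)*z = ((½)*(8 - 6)/(-6) - 86)*3 = ((½)*(-⅙)*2 - 86)*3 = (-⅙ - 86)*3 = -517/6*3 = -517/2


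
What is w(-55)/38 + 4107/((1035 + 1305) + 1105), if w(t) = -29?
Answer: 56161/130910 ≈ 0.42900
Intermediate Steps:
w(-55)/38 + 4107/((1035 + 1305) + 1105) = -29/38 + 4107/((1035 + 1305) + 1105) = -29*1/38 + 4107/(2340 + 1105) = -29/38 + 4107/3445 = 56161/130910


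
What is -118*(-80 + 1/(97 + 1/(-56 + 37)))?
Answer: 8693119/921 ≈ 9438.8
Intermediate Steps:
-118*(-80 + 1/(97 + 1/(-56 + 37))) = -118*(-80 + 1/(97 + 1/(-19))) = -118*(-80 + 1/(97 - 1/19)) = -118*(-80 + 1/(1842/19)) = -118*(-80 + 19/1842) = -118*(-147341/1842) = 8693119/921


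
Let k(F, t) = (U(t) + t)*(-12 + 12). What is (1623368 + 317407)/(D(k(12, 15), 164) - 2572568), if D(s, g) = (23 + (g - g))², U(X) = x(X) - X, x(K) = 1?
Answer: -1940775/2572039 ≈ -0.75457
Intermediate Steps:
U(X) = 1 - X
k(F, t) = 0 (k(F, t) = ((1 - t) + t)*(-12 + 12) = 1*0 = 0)
D(s, g) = 529 (D(s, g) = (23 + 0)² = 23² = 529)
(1623368 + 317407)/(D(k(12, 15), 164) - 2572568) = (1623368 + 317407)/(529 - 2572568) = 1940775/(-2572039) = 1940775*(-1/2572039) = -1940775/2572039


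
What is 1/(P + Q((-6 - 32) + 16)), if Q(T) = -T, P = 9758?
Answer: 1/9780 ≈ 0.00010225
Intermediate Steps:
1/(P + Q((-6 - 32) + 16)) = 1/(9758 - ((-6 - 32) + 16)) = 1/(9758 - (-38 + 16)) = 1/(9758 - 1*(-22)) = 1/(9758 + 22) = 1/9780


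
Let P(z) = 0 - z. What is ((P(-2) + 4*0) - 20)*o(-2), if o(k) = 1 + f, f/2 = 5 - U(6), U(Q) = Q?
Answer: 18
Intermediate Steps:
f = -2 (f = 2*(5 - 1*6) = 2*(5 - 6) = 2*(-1) = -2)
P(z) = -z
o(k) = -1 (o(k) = 1 - 2 = -1)
((P(-2) + 4*0) - 20)*o(-2) = ((-1*(-2) + 4*0) - 20)*(-1) = ((2 + 0) - 20)*(-1) = (2 - 20)*(-1) = -18*(-1) = 18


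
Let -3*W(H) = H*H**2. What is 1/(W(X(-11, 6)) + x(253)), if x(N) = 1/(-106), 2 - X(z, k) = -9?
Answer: -318/141089 ≈ -0.0022539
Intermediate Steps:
X(z, k) = 11 (X(z, k) = 2 - 1*(-9) = 2 + 9 = 11)
x(N) = -1/106
W(H) = -H**3/3 (W(H) = -H*H**2/3 = -H**3/3)
1/(W(X(-11, 6)) + x(253)) = 1/(-1/3*11**3 - 1/106) = 1/(-1/3*1331 - 1/106) = 1/(-1331/3 - 1/106) = 1/(-141089/318) = -318/141089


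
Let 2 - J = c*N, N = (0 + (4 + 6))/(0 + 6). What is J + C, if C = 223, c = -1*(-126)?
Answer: 15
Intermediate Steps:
N = 5/3 (N = (0 + 10)/6 = 10*(⅙) = 5/3 ≈ 1.6667)
c = 126
J = -208 (J = 2 - 126*5/3 = 2 - 1*210 = 2 - 210 = -208)
J + C = -208 + 223 = 15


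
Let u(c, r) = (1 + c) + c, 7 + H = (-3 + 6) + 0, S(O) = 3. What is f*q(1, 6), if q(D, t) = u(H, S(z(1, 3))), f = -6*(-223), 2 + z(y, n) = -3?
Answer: -9366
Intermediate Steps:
z(y, n) = -5 (z(y, n) = -2 - 3 = -5)
H = -4 (H = -7 + ((-3 + 6) + 0) = -7 + (3 + 0) = -7 + 3 = -4)
f = 1338
u(c, r) = 1 + 2*c
q(D, t) = -7 (q(D, t) = 1 + 2*(-4) = 1 - 8 = -7)
f*q(1, 6) = 1338*(-7) = -9366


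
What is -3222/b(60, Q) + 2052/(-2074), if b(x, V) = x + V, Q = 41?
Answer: -3444840/104737 ≈ -32.890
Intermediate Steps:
b(x, V) = V + x
-3222/b(60, Q) + 2052/(-2074) = -3222/(41 + 60) + 2052/(-2074) = -3222/101 + 2052*(-1/2074) = -3222*1/101 - 1026/1037 = -3222/101 - 1026/1037 = -3444840/104737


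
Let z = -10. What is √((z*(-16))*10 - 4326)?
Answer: I*√2726 ≈ 52.211*I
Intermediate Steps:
√((z*(-16))*10 - 4326) = √(-10*(-16)*10 - 4326) = √(160*10 - 4326) = √(1600 - 4326) = √(-2726) = I*√2726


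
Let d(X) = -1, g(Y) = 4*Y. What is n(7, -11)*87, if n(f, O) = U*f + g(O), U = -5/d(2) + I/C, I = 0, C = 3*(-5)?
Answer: -783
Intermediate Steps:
C = -15
U = 5 (U = -5/(-1) + 0/(-15) = -5*(-1) + 0*(-1/15) = 5 + 0 = 5)
n(f, O) = 4*O + 5*f (n(f, O) = 5*f + 4*O = 4*O + 5*f)
n(7, -11)*87 = (4*(-11) + 5*7)*87 = (-44 + 35)*87 = -9*87 = -783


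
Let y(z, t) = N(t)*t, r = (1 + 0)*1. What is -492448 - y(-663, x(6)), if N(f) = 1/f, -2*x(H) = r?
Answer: -492449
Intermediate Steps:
r = 1 (r = 1*1 = 1)
x(H) = -1/2 (x(H) = -1/2*1 = -1/2)
N(f) = 1/f
y(z, t) = 1 (y(z, t) = t/t = 1)
-492448 - y(-663, x(6)) = -492448 - 1*1 = -492448 - 1 = -492449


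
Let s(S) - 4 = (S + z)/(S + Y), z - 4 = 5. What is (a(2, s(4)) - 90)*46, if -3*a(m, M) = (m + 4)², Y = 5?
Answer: -4692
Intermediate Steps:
z = 9 (z = 4 + 5 = 9)
s(S) = 4 + (9 + S)/(5 + S) (s(S) = 4 + (S + 9)/(S + 5) = 4 + (9 + S)/(5 + S))
a(m, M) = -(4 + m)²/3 (a(m, M) = -(m + 4)²/3 = -(4 + m)²/3)
(a(2, s(4)) - 90)*46 = (-(4 + 2)²/3 - 90)*46 = (-⅓*6² - 90)*46 = (-⅓*36 - 90)*46 = (-12 - 90)*46 = -102*46 = -4692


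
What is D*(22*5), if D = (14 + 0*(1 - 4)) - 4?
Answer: 1100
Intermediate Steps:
D = 10 (D = (14 + 0*(-3)) - 4 = (14 + 0) - 4 = 14 - 4 = 10)
D*(22*5) = 10*(22*5) = 10*110 = 1100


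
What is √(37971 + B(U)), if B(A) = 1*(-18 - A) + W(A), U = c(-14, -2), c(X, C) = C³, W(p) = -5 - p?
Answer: 2*√9491 ≈ 194.84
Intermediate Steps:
U = -8 (U = (-2)³ = -8)
B(A) = -23 - 2*A (B(A) = 1*(-18 - A) + (-5 - A) = (-18 - A) + (-5 - A) = -23 - 2*A)
√(37971 + B(U)) = √(37971 + (-23 - 2*(-8))) = √(37971 + (-23 + 16)) = √(37971 - 7) = √37964 = 2*√9491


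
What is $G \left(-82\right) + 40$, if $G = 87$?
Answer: $-7094$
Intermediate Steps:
$G \left(-82\right) + 40 = 87 \left(-82\right) + 40 = -7134 + 40 = -7094$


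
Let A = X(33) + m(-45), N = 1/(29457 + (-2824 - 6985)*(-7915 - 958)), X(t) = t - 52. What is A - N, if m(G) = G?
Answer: -5572141697/87064714 ≈ -64.000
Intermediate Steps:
X(t) = -52 + t
N = 1/87064714 (N = 1/(29457 - 9809*(-8873)) = 1/(29457 + 87035257) = 1/87064714 ≈ 1.1486e-8)
A = -64 (A = (-52 + 33) - 45 = -19 - 45 = -64)
A - N = -64 - 1*1/87064714 = -64 - 1/87064714 = -5572141697/87064714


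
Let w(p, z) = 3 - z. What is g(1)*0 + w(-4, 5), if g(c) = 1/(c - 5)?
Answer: -2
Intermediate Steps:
g(c) = 1/(-5 + c)
g(1)*0 + w(-4, 5) = 0/(-5 + 1) + (3 - 1*5) = 0/(-4) + (3 - 5) = -¼*0 - 2 = 0 - 2 = -2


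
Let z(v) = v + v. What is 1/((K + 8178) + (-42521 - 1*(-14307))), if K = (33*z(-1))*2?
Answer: -1/20168 ≈ -4.9583e-5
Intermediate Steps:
z(v) = 2*v
K = -132 (K = (33*(2*(-1)))*2 = (33*(-2))*2 = -66*2 = -132)
1/((K + 8178) + (-42521 - 1*(-14307))) = 1/((-132 + 8178) + (-42521 - 1*(-14307))) = 1/(8046 + (-42521 + 14307)) = 1/(8046 - 28214) = 1/(-20168) = -1/20168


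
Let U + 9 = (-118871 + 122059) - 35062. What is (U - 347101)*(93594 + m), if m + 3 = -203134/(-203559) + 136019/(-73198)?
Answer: -88082421192582018572/2483351947 ≈ -3.5469e+10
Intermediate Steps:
U = -31883 (U = -9 + ((-118871 + 122059) - 35062) = -9 + (3188 - 35062) = -9 - 31874 = -31883)
m = -57519224135/14900111682 (m = -3 + (-203134/(-203559) + 136019/(-73198)) = -3 + (-203134*(-1/203559) + 136019*(-1/73198)) = -3 + (203134/203559 - 136019/73198) = -3 - 12818889089/14900111682 = -57519224135/14900111682 ≈ -3.8603)
(U - 347101)*(93594 + m) = (-31883 - 347101)*(93594 - 57519224135/14900111682) = -378984*1394503533540973/14900111682 = -88082421192582018572/2483351947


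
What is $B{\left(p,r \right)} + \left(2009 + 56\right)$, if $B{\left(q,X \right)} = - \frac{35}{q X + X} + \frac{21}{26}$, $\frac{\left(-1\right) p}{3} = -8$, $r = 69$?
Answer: $\frac{18530113}{8970} \approx 2065.8$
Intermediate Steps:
$p = 24$ ($p = \left(-3\right) \left(-8\right) = 24$)
$B{\left(q,X \right)} = \frac{21}{26} - \frac{35}{X + X q}$ ($B{\left(q,X \right)} = - \frac{35}{X q + X} + 21 \cdot \frac{1}{26} = - \frac{35}{X + X q} + \frac{21}{26} = \frac{21}{26} - \frac{35}{X + X q}$)
$B{\left(p,r \right)} + \left(2009 + 56\right) = \frac{7 \left(-130 + 3 \cdot 69 + 3 \cdot 69 \cdot 24\right)}{26 \cdot 69 \left(1 + 24\right)} + \left(2009 + 56\right) = \frac{7}{26} \cdot \frac{1}{69} \cdot \frac{1}{25} \left(-130 + 207 + 4968\right) + 2065 = \frac{7}{26} \cdot \frac{1}{69} \cdot \frac{1}{25} \cdot 5045 + 2065 = \frac{7063}{8970} + 2065 = \frac{18530113}{8970}$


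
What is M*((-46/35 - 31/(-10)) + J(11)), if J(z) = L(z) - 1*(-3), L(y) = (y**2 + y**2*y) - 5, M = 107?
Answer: 2174775/14 ≈ 1.5534e+5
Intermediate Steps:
L(y) = -5 + y**2 + y**3 (L(y) = (y**2 + y**3) - 5 = -5 + y**2 + y**3)
J(z) = -2 + z**2 + z**3 (J(z) = (-5 + z**2 + z**3) - 1*(-3) = (-5 + z**2 + z**3) + 3 = -2 + z**2 + z**3)
M*((-46/35 - 31/(-10)) + J(11)) = 107*((-46/35 - 31/(-10)) + (-2 + 11**2 + 11**3)) = 107*((-46*1/35 - 31*(-1/10)) + (-2 + 121 + 1331)) = 107*((-46/35 + 31/10) + 1450) = 107*(25/14 + 1450) = 107*(20325/14) = 2174775/14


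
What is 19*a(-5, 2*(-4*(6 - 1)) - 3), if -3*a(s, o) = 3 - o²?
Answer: 35074/3 ≈ 11691.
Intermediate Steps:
a(s, o) = -1 + o²/3 (a(s, o) = -(3 - o²)/3 = -1 + o²/3)
19*a(-5, 2*(-4*(6 - 1)) - 3) = 19*(-1 + (2*(-4*(6 - 1)) - 3)²/3) = 19*(-1 + (2*(-4*5) - 3)²/3) = 19*(-1 + (2*(-20) - 3)²/3) = 19*(-1 + (-40 - 3)²/3) = 19*(-1 + (⅓)*(-43)²) = 19*(-1 + (⅓)*1849) = 19*(-1 + 1849/3) = 19*(1846/3) = 35074/3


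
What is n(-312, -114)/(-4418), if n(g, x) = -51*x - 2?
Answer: -2906/2209 ≈ -1.3155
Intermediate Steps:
n(g, x) = -2 - 51*x
n(-312, -114)/(-4418) = (-2 - 51*(-114))/(-4418) = (-2 + 5814)*(-1/4418) = 5812*(-1/4418) = -2906/2209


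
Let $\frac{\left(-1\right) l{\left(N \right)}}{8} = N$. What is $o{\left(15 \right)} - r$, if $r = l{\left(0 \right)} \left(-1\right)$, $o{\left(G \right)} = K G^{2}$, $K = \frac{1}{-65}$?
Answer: $- \frac{45}{13} \approx -3.4615$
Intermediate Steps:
$K = - \frac{1}{65} \approx -0.015385$
$l{\left(N \right)} = - 8 N$
$o{\left(G \right)} = - \frac{G^{2}}{65}$
$r = 0$ ($r = \left(-8\right) 0 \left(-1\right) = 0 \left(-1\right) = 0$)
$o{\left(15 \right)} - r = - \frac{15^{2}}{65} - 0 = \left(- \frac{1}{65}\right) 225 + 0 = - \frac{45}{13} + 0 = - \frac{45}{13}$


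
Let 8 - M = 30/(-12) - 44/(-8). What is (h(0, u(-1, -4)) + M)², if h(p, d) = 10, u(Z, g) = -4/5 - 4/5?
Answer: 225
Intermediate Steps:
u(Z, g) = -8/5 (u(Z, g) = -4*⅕ - 4*⅕ = -⅘ - ⅘ = -8/5)
M = 5 (M = 8 - (30/(-12) - 44/(-8)) = 8 - (30*(-1/12) - 44*(-⅛)) = 8 - (-5/2 + 11/2) = 8 - 1*3 = 8 - 3 = 5)
(h(0, u(-1, -4)) + M)² = (10 + 5)² = 15² = 225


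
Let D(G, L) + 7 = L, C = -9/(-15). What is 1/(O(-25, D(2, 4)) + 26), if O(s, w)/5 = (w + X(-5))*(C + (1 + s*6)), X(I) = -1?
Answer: 1/2994 ≈ 0.00033400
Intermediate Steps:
C = ⅗ (C = -9*(-1/15) = ⅗ ≈ 0.60000)
D(G, L) = -7 + L
O(s, w) = 5*(-1 + w)*(8/5 + 6*s) (O(s, w) = 5*((w - 1)*(⅗ + (1 + s*6))) = 5*((-1 + w)*(⅗ + (1 + 6*s))) = 5*((-1 + w)*(8/5 + 6*s)) = 5*(-1 + w)*(8/5 + 6*s))
1/(O(-25, D(2, 4)) + 26) = 1/((-8 - 30*(-25) + 8*(-7 + 4) + 30*(-25)*(-7 + 4)) + 26) = 1/((-8 + 750 + 8*(-3) + 30*(-25)*(-3)) + 26) = 1/((-8 + 750 - 24 + 2250) + 26) = 1/(2968 + 26) = 1/2994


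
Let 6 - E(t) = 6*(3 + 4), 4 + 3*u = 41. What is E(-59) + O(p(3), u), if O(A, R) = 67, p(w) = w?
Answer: 31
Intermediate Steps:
u = 37/3 (u = -4/3 + (1/3)*41 = -4/3 + 41/3 = 37/3 ≈ 12.333)
E(t) = -36 (E(t) = 6 - 6*(3 + 4) = 6 - 6*7 = 6 - 1*42 = 6 - 42 = -36)
E(-59) + O(p(3), u) = -36 + 67 = 31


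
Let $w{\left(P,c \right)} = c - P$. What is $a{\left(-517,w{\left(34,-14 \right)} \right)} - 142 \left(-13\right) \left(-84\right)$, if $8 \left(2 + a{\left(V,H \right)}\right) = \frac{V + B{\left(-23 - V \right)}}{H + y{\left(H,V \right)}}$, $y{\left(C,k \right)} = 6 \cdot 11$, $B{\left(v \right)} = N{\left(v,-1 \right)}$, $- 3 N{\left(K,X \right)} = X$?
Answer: $- \frac{33495031}{216} \approx -1.5507 \cdot 10^{5}$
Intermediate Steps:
$N{\left(K,X \right)} = - \frac{X}{3}$
$B{\left(v \right)} = \frac{1}{3}$ ($B{\left(v \right)} = \left(- \frac{1}{3}\right) \left(-1\right) = \frac{1}{3}$)
$y{\left(C,k \right)} = 66$
$a{\left(V,H \right)} = -2 + \frac{\frac{1}{3} + V}{8 \left(66 + H\right)}$ ($a{\left(V,H \right)} = -2 + \frac{\left(V + \frac{1}{3}\right) \frac{1}{H + 66}}{8} = -2 + \frac{\left(\frac{1}{3} + V\right) \frac{1}{66 + H}}{8} = -2 + \frac{\frac{1}{66 + H} \left(\frac{1}{3} + V\right)}{8} = -2 + \frac{\frac{1}{3} + V}{8 \left(66 + H\right)}$)
$a{\left(-517,w{\left(34,-14 \right)} \right)} - 142 \left(-13\right) \left(-84\right) = \frac{-3167 - 48 \left(-14 - 34\right) + 3 \left(-517\right)}{24 \left(66 - 48\right)} - 142 \left(-13\right) \left(-84\right) = \frac{-3167 - 48 \left(-14 - 34\right) - 1551}{24 \left(66 - 48\right)} - \left(-1846\right) \left(-84\right) = \frac{-3167 - -2304 - 1551}{24 \left(66 - 48\right)} - 155064 = \frac{-3167 + 2304 - 1551}{24 \cdot 18} - 155064 = \frac{1}{24} \cdot \frac{1}{18} \left(-2414\right) - 155064 = - \frac{1207}{216} - 155064 = - \frac{33495031}{216}$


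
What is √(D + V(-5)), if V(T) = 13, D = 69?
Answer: √82 ≈ 9.0554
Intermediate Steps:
√(D + V(-5)) = √(69 + 13) = √82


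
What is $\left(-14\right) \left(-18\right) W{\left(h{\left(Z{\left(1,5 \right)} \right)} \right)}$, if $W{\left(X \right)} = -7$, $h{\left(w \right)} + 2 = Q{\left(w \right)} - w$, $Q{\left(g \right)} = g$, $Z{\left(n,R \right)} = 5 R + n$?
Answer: $-1764$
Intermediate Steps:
$Z{\left(n,R \right)} = n + 5 R$
$h{\left(w \right)} = -2$ ($h{\left(w \right)} = -2 + \left(w - w\right) = -2 + 0 = -2$)
$\left(-14\right) \left(-18\right) W{\left(h{\left(Z{\left(1,5 \right)} \right)} \right)} = \left(-14\right) \left(-18\right) \left(-7\right) = 252 \left(-7\right) = -1764$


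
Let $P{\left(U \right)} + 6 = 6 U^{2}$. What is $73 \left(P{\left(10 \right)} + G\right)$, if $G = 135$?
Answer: $53217$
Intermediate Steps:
$P{\left(U \right)} = -6 + 6 U^{2}$
$73 \left(P{\left(10 \right)} + G\right) = 73 \left(\left(-6 + 6 \cdot 10^{2}\right) + 135\right) = 73 \left(\left(-6 + 6 \cdot 100\right) + 135\right) = 73 \left(\left(-6 + 600\right) + 135\right) = 73 \left(594 + 135\right) = 73 \cdot 729 = 53217$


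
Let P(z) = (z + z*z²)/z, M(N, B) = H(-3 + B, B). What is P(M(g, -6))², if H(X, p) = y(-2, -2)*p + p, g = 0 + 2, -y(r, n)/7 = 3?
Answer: 207388801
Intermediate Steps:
y(r, n) = -21 (y(r, n) = -7*3 = -21)
g = 2
H(X, p) = -20*p (H(X, p) = -21*p + p = -20*p)
M(N, B) = -20*B
P(z) = (z + z³)/z
P(M(g, -6))² = (1 + (-20*(-6))²)² = (1 + 120²)² = (1 + 14400)² = 14401² = 207388801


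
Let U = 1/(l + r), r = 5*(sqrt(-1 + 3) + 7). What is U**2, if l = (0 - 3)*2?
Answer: 891/625681 - 290*sqrt(2)/625681 ≈ 0.00076857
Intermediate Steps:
l = -6 (l = -3*2 = -6)
r = 35 + 5*sqrt(2) (r = 5*(sqrt(2) + 7) = 5*(7 + sqrt(2)) = 35 + 5*sqrt(2) ≈ 42.071)
U = 1/(29 + 5*sqrt(2)) (U = 1/(-6 + (35 + 5*sqrt(2))) = 1/(29 + 5*sqrt(2)) ≈ 0.027723)
U**2 = (29/791 - 5*sqrt(2)/791)**2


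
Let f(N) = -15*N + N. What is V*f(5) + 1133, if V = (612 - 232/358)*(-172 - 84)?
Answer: 1961224247/179 ≈ 1.0957e+7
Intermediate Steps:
f(N) = -14*N
V = -28014592/179 (V = (612 - 232*1/358)*(-256) = (612 - 116/179)*(-256) = (109432/179)*(-256) = -28014592/179 ≈ -1.5651e+5)
V*f(5) + 1133 = -(-392204288)*5/179 + 1133 = -28014592/179*(-70) + 1133 = 1961021440/179 + 1133 = 1961224247/179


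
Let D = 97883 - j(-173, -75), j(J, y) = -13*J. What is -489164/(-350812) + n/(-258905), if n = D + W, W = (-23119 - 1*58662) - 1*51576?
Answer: 34970171624/22706745215 ≈ 1.5401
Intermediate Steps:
W = -133357 (W = (-23119 - 58662) - 51576 = -81781 - 51576 = -133357)
D = 95634 (D = 97883 - (-13)*(-173) = 97883 - 1*2249 = 97883 - 2249 = 95634)
n = -37723 (n = 95634 - 133357 = -37723)
-489164/(-350812) + n/(-258905) = -489164/(-350812) - 37723/(-258905) = -489164*(-1/350812) - 37723*(-1/258905) = 122291/87703 + 37723/258905 = 34970171624/22706745215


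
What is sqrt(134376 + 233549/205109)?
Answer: sqrt(5653206162963097)/205109 ≈ 366.57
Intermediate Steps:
sqrt(134376 + 233549/205109) = sqrt(27561960533/205109) = sqrt(5653206162963097)/205109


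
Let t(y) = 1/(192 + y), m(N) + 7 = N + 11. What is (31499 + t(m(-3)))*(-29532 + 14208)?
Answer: -93159315792/193 ≈ -4.8269e+8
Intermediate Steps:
m(N) = 4 + N (m(N) = -7 + (N + 11) = -7 + (11 + N) = 4 + N)
(31499 + t(m(-3)))*(-29532 + 14208) = (31499 + 1/(192 + (4 - 3)))*(-29532 + 14208) = (31499 + 1/(192 + 1))*(-15324) = (31499 + 1/193)*(-15324) = (6079308/193)*(-15324) = -93159315792/193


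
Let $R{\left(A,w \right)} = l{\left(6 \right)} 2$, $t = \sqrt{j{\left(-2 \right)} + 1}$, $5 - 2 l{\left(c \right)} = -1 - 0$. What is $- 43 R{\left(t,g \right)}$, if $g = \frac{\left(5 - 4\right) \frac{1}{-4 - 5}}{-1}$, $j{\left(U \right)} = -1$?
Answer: $-258$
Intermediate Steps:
$l{\left(c \right)} = 3$ ($l{\left(c \right)} = \frac{5}{2} - \frac{-1 - 0}{2} = \frac{5}{2} - \frac{-1 + 0}{2} = \frac{5}{2} - - \frac{1}{2} = \frac{5}{2} + \frac{1}{2} = 3$)
$g = \frac{1}{9}$ ($g = 1 \frac{1}{-9} \left(-1\right) = 1 \left(- \frac{1}{9}\right) \left(-1\right) = \left(- \frac{1}{9}\right) \left(-1\right) = \frac{1}{9} \approx 0.11111$)
$t = 0$ ($t = \sqrt{-1 + 1} = \sqrt{0} = 0$)
$R{\left(A,w \right)} = 6$ ($R{\left(A,w \right)} = 3 \cdot 2 = 6$)
$- 43 R{\left(t,g \right)} = \left(-43\right) 6 = -258$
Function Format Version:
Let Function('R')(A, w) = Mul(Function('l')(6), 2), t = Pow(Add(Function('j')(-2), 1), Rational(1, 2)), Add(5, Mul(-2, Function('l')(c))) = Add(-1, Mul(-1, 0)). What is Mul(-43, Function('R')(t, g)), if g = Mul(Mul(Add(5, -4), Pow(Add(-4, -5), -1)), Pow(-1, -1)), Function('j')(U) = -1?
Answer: -258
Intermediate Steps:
Function('l')(c) = 3 (Function('l')(c) = Add(Rational(5, 2), Mul(Rational(-1, 2), Add(-1, Mul(-1, 0)))) = Add(Rational(5, 2), Mul(Rational(-1, 2), Add(-1, 0))) = Add(Rational(5, 2), Mul(Rational(-1, 2), -1)) = Add(Rational(5, 2), Rational(1, 2)) = 3)
g = Rational(1, 9) (g = Mul(Mul(1, Pow(-9, -1)), -1) = Mul(Mul(1, Rational(-1, 9)), -1) = Mul(Rational(-1, 9), -1) = Rational(1, 9) ≈ 0.11111)
t = 0 (t = Pow(Add(-1, 1), Rational(1, 2)) = Pow(0, Rational(1, 2)) = 0)
Function('R')(A, w) = 6 (Function('R')(A, w) = Mul(3, 2) = 6)
Mul(-43, Function('R')(t, g)) = Mul(-43, 6) = -258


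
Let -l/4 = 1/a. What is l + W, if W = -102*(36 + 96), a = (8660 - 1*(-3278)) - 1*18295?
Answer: -85590644/6357 ≈ -13464.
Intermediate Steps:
a = -6357 (a = (8660 + 3278) - 18295 = 11938 - 18295 = -6357)
W = -13464 (W = -102*132 = -13464)
l = 4/6357 (l = -4/(-6357) = -4*(-1/6357) = 4/6357 ≈ 0.00062923)
l + W = 4/6357 - 13464 = -85590644/6357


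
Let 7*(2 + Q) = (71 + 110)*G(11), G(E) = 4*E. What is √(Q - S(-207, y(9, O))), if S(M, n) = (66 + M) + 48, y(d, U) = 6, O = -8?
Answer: √60207/7 ≈ 35.053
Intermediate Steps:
Q = 7950/7 (Q = -2 + ((71 + 110)*(4*11))/7 = -2 + (181*44)/7 = -2 + (⅐)*7964 = -2 + 7964/7 = 7950/7 ≈ 1135.7)
S(M, n) = 114 + M
√(Q - S(-207, y(9, O))) = √(7950/7 - (114 - 207)) = √(7950/7 - 1*(-93)) = √(7950/7 + 93) = √(8601/7) = √60207/7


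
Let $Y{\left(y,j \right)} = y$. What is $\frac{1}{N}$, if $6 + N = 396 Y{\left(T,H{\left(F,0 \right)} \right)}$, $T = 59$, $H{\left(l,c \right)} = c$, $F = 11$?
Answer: $\frac{1}{23358} \approx 4.2812 \cdot 10^{-5}$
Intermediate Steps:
$N = 23358$ ($N = -6 + 396 \cdot 59 = -6 + 23364 = 23358$)
$\frac{1}{N} = \frac{1}{23358}$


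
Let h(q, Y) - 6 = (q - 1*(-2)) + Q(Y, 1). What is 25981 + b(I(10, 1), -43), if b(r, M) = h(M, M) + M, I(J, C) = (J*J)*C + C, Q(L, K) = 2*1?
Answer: 25905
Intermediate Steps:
Q(L, K) = 2
I(J, C) = C + C*J**2 (I(J, C) = J**2*C + C = C*J**2 + C = C + C*J**2)
h(q, Y) = 10 + q (h(q, Y) = 6 + ((q - 1*(-2)) + 2) = 6 + ((q + 2) + 2) = 6 + ((2 + q) + 2) = 6 + (4 + q) = 10 + q)
b(r, M) = 10 + 2*M (b(r, M) = (10 + M) + M = 10 + 2*M)
25981 + b(I(10, 1), -43) = 25981 + (10 + 2*(-43)) = 25981 + (10 - 86) = 25981 - 76 = 25905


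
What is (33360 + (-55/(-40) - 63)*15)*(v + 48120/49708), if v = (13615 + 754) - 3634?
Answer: 34619418324375/99416 ≈ 3.4823e+8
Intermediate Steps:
v = 10735 (v = 14369 - 3634 = 10735)
(33360 + (-55/(-40) - 63)*15)*(v + 48120/49708) = (33360 + (-55/(-40) - 63)*15)*(10735 + 48120/49708) = (33360 + (-55*(-1/40) - 63)*15)*(10735 + 48120*(1/49708)) = (33360 + (11/8 - 63)*15)*(10735 + 12030/12427) = (33360 - 493/8*15)*(133415875/12427) = (33360 - 7395/8)*(133415875/12427) = (259485/8)*(133415875/12427) = 34619418324375/99416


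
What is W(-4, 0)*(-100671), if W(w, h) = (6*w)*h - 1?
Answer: 100671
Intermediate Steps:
W(w, h) = -1 + 6*h*w (W(w, h) = 6*h*w - 1 = -1 + 6*h*w)
W(-4, 0)*(-100671) = (-1 + 6*0*(-4))*(-100671) = (-1 + 0)*(-100671) = -1*(-100671) = 100671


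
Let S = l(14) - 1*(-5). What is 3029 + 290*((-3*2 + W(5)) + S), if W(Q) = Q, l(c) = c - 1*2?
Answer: 7669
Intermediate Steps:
l(c) = -2 + c (l(c) = c - 2 = -2 + c)
S = 17 (S = (-2 + 14) - 1*(-5) = 12 + 5 = 17)
3029 + 290*((-3*2 + W(5)) + S) = 3029 + 290*((-3*2 + 5) + 17) = 3029 + 290*((-6 + 5) + 17) = 3029 + 290*(-1 + 17) = 3029 + 290*16 = 3029 + 4640 = 7669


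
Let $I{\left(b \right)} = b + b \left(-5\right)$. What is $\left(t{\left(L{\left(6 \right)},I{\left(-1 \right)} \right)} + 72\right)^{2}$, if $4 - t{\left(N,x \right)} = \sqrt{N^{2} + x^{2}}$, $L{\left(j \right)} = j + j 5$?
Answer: $7088 - 608 \sqrt{82} \approx 1582.3$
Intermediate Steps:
$L{\left(j \right)} = 6 j$ ($L{\left(j \right)} = j + 5 j = 6 j$)
$I{\left(b \right)} = - 4 b$ ($I{\left(b \right)} = b - 5 b = - 4 b$)
$t{\left(N,x \right)} = 4 - \sqrt{N^{2} + x^{2}}$
$\left(t{\left(L{\left(6 \right)},I{\left(-1 \right)} \right)} + 72\right)^{2} = \left(\left(4 - \sqrt{\left(6 \cdot 6\right)^{2} + \left(\left(-4\right) \left(-1\right)\right)^{2}}\right) + 72\right)^{2} = \left(\left(4 - \sqrt{36^{2} + 4^{2}}\right) + 72\right)^{2} = \left(\left(4 - \sqrt{1296 + 16}\right) + 72\right)^{2} = \left(\left(4 - \sqrt{1312}\right) + 72\right)^{2} = \left(\left(4 - 4 \sqrt{82}\right) + 72\right)^{2} = \left(76 - 4 \sqrt{82}\right)^{2}$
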